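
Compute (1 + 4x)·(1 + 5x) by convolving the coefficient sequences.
Ascending coefficients: a = [1, 4], b = [1, 5]. c[0] = 1×1 = 1; c[1] = 1×5 + 4×1 = 9; c[2] = 4×5 = 20. Result coefficients: [1, 9, 20] → 1 + 9x + 20x^2

1 + 9x + 20x^2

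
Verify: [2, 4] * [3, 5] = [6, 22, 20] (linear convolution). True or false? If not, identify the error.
Recompute linear convolution of [2, 4] and [3, 5]: y[0] = 2×3 = 6; y[1] = 2×5 + 4×3 = 22; y[2] = 4×5 = 20 → [6, 22, 20]. Given [6, 22, 20] matches, so answer: Yes

Yes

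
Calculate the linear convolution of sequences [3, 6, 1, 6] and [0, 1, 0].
y[0] = 3×0 = 0; y[1] = 3×1 + 6×0 = 3; y[2] = 3×0 + 6×1 + 1×0 = 6; y[3] = 6×0 + 1×1 + 6×0 = 1; y[4] = 1×0 + 6×1 = 6; y[5] = 6×0 = 0

[0, 3, 6, 1, 6, 0]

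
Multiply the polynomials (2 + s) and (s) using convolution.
Ascending coefficients: a = [2, 1], b = [0, 1]. c[0] = 2×0 = 0; c[1] = 2×1 + 1×0 = 2; c[2] = 1×1 = 1. Result coefficients: [0, 2, 1] → 2s + s^2

2s + s^2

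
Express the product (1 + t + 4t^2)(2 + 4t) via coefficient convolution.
Ascending coefficients: a = [1, 1, 4], b = [2, 4]. c[0] = 1×2 = 2; c[1] = 1×4 + 1×2 = 6; c[2] = 1×4 + 4×2 = 12; c[3] = 4×4 = 16. Result coefficients: [2, 6, 12, 16] → 2 + 6t + 12t^2 + 16t^3

2 + 6t + 12t^2 + 16t^3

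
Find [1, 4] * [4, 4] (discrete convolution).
y[0] = 1×4 = 4; y[1] = 1×4 + 4×4 = 20; y[2] = 4×4 = 16

[4, 20, 16]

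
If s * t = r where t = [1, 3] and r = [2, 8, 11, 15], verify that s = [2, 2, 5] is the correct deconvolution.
Forward-compute [2, 2, 5] * [1, 3]: r[0] = 2×1 = 2; r[1] = 2×3 + 2×1 = 8; r[2] = 2×3 + 5×1 = 11; r[3] = 5×3 = 15 → [2, 8, 11, 15]. Matches given r = [2, 8, 11, 15], so verified.

Verified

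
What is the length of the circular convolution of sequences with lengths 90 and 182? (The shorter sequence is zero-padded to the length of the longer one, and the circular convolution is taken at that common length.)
Circular convolution (zero-padding the shorter input) has length max(m, n) = max(90, 182) = 182

182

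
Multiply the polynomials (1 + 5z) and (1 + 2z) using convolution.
Ascending coefficients: a = [1, 5], b = [1, 2]. c[0] = 1×1 = 1; c[1] = 1×2 + 5×1 = 7; c[2] = 5×2 = 10. Result coefficients: [1, 7, 10] → 1 + 7z + 10z^2

1 + 7z + 10z^2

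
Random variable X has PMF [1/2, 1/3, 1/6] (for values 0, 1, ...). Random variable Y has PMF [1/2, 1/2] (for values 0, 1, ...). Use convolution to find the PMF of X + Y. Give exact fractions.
P(X+Y=k) = Σ_i P(X=i)·P(Y=k-i) — a convolution of [1/2, 1/3, 1/6] and [1/2, 1/2]. P(X+Y=0) = (1/2)×(1/2) = 1/4; P(X+Y=1) = (1/2)×(1/2) + (1/3)×(1/2) = 1/4 + 1/6 = 5/12; P(X+Y=2) = (1/3)×(1/2) + (1/6)×(1/2) = 1/6 + 1/12 = 1/4; P(X+Y=3) = (1/6)×(1/2) = 1/12. PMF: [1/4, 5/12, 1/4, 1/12] (sums to 1 ✓)

[1/4, 5/12, 1/4, 1/12]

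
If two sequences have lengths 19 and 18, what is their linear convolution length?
Linear/full convolution length: m + n - 1 = 19 + 18 - 1 = 36

36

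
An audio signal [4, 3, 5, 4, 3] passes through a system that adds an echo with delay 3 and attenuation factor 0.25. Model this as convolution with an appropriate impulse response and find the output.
Direct-path + delayed-attenuated-path model → impulse response h = [1, 0, 0, 0.25] (1 at lag 0, 0.25 at lag 3). Output y[n] = x[n] + 0.25·x[n - 3] (with x[n] = 0 outside 0..4): y[0] = 4 + 0.25×0 = 4; y[1] = 3 + 0.25×0 = 3; y[2] = 5 + 0.25×0 = 5; y[3] = 4 + 0.25×4 = 5.0; y[4] = 3 + 0.25×3 = 3.75; y[5] = 0 + 0.25×5 = 1.25; y[6] = 0 + 0.25×4 = 1.0; y[7] = 0 + 0.25×3 = 0.75. So y = [4, 3, 5, 5.0, 3.75, 1.25, 1.0, 0.75]

[4, 3, 5, 5.0, 3.75, 1.25, 1.0, 0.75]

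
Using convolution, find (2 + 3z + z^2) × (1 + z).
Ascending coefficients: a = [2, 3, 1], b = [1, 1]. c[0] = 2×1 = 2; c[1] = 2×1 + 3×1 = 5; c[2] = 3×1 + 1×1 = 4; c[3] = 1×1 = 1. Result coefficients: [2, 5, 4, 1] → 2 + 5z + 4z^2 + z^3

2 + 5z + 4z^2 + z^3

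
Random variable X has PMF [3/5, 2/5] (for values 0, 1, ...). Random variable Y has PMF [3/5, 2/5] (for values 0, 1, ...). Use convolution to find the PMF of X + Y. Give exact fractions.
P(X+Y=k) = Σ_i P(X=i)·P(Y=k-i) — a convolution of [3/5, 2/5] and [3/5, 2/5]. P(X+Y=0) = (3/5)×(3/5) = 9/25; P(X+Y=1) = (3/5)×(2/5) + (2/5)×(3/5) = 6/25 + 6/25 = 12/25; P(X+Y=2) = (2/5)×(2/5) = 4/25. PMF: [9/25, 12/25, 4/25] (sums to 1 ✓)

[9/25, 12/25, 4/25]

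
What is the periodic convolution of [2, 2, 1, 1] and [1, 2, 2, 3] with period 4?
Use y[k] = Σ_j s[j]·t[(k-j) mod 4]. y[0] = 2×1 + 2×3 + 1×2 + 1×2 = 12; y[1] = 2×2 + 2×1 + 1×3 + 1×2 = 11; y[2] = 2×2 + 2×2 + 1×1 + 1×3 = 12; y[3] = 2×3 + 2×2 + 1×2 + 1×1 = 13. Result: [12, 11, 12, 13]

[12, 11, 12, 13]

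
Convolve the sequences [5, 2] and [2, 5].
y[0] = 5×2 = 10; y[1] = 5×5 + 2×2 = 29; y[2] = 2×5 = 10

[10, 29, 10]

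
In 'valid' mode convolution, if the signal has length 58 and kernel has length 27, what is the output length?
'Valid' mode counts only positions where the kernel fully overlaps the signal: m - n + 1 = 58 - 27 + 1 = 32

32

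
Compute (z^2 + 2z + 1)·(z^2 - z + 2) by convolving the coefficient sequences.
Ascending coefficients: a = [1, 2, 1], b = [2, -1, 1]. c[0] = 1×2 = 2; c[1] = 1×-1 + 2×2 = 3; c[2] = 1×1 + 2×-1 + 1×2 = 1; c[3] = 2×1 + 1×-1 = 1; c[4] = 1×1 = 1. Result coefficients: [2, 3, 1, 1, 1] → z^4 + z^3 + z^2 + 3z + 2

z^4 + z^3 + z^2 + 3z + 2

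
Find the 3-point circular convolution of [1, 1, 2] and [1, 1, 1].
Use y[k] = Σ_j x[j]·h[(k-j) mod 3]. y[0] = 1×1 + 1×1 + 2×1 = 4; y[1] = 1×1 + 1×1 + 2×1 = 4; y[2] = 1×1 + 1×1 + 2×1 = 4. Result: [4, 4, 4]

[4, 4, 4]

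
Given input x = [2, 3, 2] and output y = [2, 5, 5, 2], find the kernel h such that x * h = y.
Output length 4 = len(x) + len(h) - 1 ⇒ len(h) = 2. Solve h forward using h[k] = (y[k] - Σ_{i≥1} x[i]·h[k-i]) / x[0]: h[0] = y[0] / x[0] = 2 / 2 = 1; h[1] = (y[1] - 3×1) / x[0] = (5 - 3×1) / 2 = 1. So h = [1, 1]. Forward-check [2, 3, 2] * [1, 1]: y[0] = 2×1 = 2; y[1] = 2×1 + 3×1 = 5; y[2] = 3×1 + 2×1 = 5; y[3] = 2×1 = 2 → [2, 5, 5, 2] ✓

[1, 1]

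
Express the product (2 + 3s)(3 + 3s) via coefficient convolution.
Ascending coefficients: a = [2, 3], b = [3, 3]. c[0] = 2×3 = 6; c[1] = 2×3 + 3×3 = 15; c[2] = 3×3 = 9. Result coefficients: [6, 15, 9] → 6 + 15s + 9s^2

6 + 15s + 9s^2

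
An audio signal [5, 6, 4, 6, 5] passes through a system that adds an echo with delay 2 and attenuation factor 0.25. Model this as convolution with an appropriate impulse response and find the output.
Direct-path + delayed-attenuated-path model → impulse response h = [1, 0, 0.25] (1 at lag 0, 0.25 at lag 2). Output y[n] = x[n] + 0.25·x[n - 2] (with x[n] = 0 outside 0..4): y[0] = 5 + 0.25×0 = 5; y[1] = 6 + 0.25×0 = 6; y[2] = 4 + 0.25×5 = 5.25; y[3] = 6 + 0.25×6 = 7.5; y[4] = 5 + 0.25×4 = 6.0; y[5] = 0 + 0.25×6 = 1.5; y[6] = 0 + 0.25×5 = 1.25. So y = [5, 6, 5.25, 7.5, 6.0, 1.5, 1.25]

[5, 6, 5.25, 7.5, 6.0, 1.5, 1.25]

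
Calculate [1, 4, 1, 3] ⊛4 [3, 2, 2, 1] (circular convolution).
Use y[k] = Σ_j u[j]·v[(k-j) mod 4]. y[0] = 1×3 + 4×1 + 1×2 + 3×2 = 15; y[1] = 1×2 + 4×3 + 1×1 + 3×2 = 21; y[2] = 1×2 + 4×2 + 1×3 + 3×1 = 16; y[3] = 1×1 + 4×2 + 1×2 + 3×3 = 20. Result: [15, 21, 16, 20]

[15, 21, 16, 20]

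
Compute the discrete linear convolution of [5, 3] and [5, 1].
y[0] = 5×5 = 25; y[1] = 5×1 + 3×5 = 20; y[2] = 3×1 = 3

[25, 20, 3]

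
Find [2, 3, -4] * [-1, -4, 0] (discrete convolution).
y[0] = 2×-1 = -2; y[1] = 2×-4 + 3×-1 = -11; y[2] = 2×0 + 3×-4 + -4×-1 = -8; y[3] = 3×0 + -4×-4 = 16; y[4] = -4×0 = 0

[-2, -11, -8, 16, 0]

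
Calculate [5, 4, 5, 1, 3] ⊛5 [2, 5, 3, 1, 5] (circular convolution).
Use y[k] = Σ_j s[j]·t[(k-j) mod 5]. y[0] = 5×2 + 4×5 + 5×1 + 1×3 + 3×5 = 53; y[1] = 5×5 + 4×2 + 5×5 + 1×1 + 3×3 = 68; y[2] = 5×3 + 4×5 + 5×2 + 1×5 + 3×1 = 53; y[3] = 5×1 + 4×3 + 5×5 + 1×2 + 3×5 = 59; y[4] = 5×5 + 4×1 + 5×3 + 1×5 + 3×2 = 55. Result: [53, 68, 53, 59, 55]

[53, 68, 53, 59, 55]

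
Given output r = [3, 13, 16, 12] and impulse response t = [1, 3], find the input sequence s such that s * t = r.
Deconvolve r=[3, 13, 16, 12] by t=[1, 3]. Since t[0]=1, solve forward: s[0] = r[0] / 1 = 3; s[1] = (r[1] - 3×3) / 1 = 4; s[2] = (r[2] - 4×3) / 1 = 4. So s = [3, 4, 4]. Check by forward convolution: r[0] = 3×1 = 3; r[1] = 3×3 + 4×1 = 13; r[2] = 4×3 + 4×1 = 16; r[3] = 4×3 = 12

[3, 4, 4]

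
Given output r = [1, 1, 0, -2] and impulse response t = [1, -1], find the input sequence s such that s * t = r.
Deconvolve r=[1, 1, 0, -2] by t=[1, -1]. Since t[0]=1, solve forward: s[0] = r[0] / 1 = 1; s[1] = (r[1] - 1×-1) / 1 = 2; s[2] = (r[2] - 2×-1) / 1 = 2. So s = [1, 2, 2]. Check by forward convolution: r[0] = 1×1 = 1; r[1] = 1×-1 + 2×1 = 1; r[2] = 2×-1 + 2×1 = 0; r[3] = 2×-1 = -2

[1, 2, 2]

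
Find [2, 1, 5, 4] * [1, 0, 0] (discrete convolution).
y[0] = 2×1 = 2; y[1] = 2×0 + 1×1 = 1; y[2] = 2×0 + 1×0 + 5×1 = 5; y[3] = 1×0 + 5×0 + 4×1 = 4; y[4] = 5×0 + 4×0 = 0; y[5] = 4×0 = 0

[2, 1, 5, 4, 0, 0]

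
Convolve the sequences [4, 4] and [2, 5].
y[0] = 4×2 = 8; y[1] = 4×5 + 4×2 = 28; y[2] = 4×5 = 20

[8, 28, 20]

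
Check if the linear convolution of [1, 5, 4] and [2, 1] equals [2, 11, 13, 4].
Recompute linear convolution of [1, 5, 4] and [2, 1]: y[0] = 1×2 = 2; y[1] = 1×1 + 5×2 = 11; y[2] = 5×1 + 4×2 = 13; y[3] = 4×1 = 4 → [2, 11, 13, 4]. Given [2, 11, 13, 4] matches, so answer: Yes

Yes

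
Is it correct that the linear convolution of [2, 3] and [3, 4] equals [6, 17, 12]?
Recompute linear convolution of [2, 3] and [3, 4]: y[0] = 2×3 = 6; y[1] = 2×4 + 3×3 = 17; y[2] = 3×4 = 12 → [6, 17, 12]. Given [6, 17, 12] matches, so answer: Yes

Yes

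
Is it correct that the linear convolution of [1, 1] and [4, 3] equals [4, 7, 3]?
Recompute linear convolution of [1, 1] and [4, 3]: y[0] = 1×4 = 4; y[1] = 1×3 + 1×4 = 7; y[2] = 1×3 = 3 → [4, 7, 3]. Given [4, 7, 3] matches, so answer: Yes

Yes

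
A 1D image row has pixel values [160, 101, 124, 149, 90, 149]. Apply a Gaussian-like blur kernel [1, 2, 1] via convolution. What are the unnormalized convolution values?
Convolve image row [160, 101, 124, 149, 90, 149] with kernel [1, 2, 1]: y[0] = 160×1 = 160; y[1] = 160×2 + 101×1 = 421; y[2] = 160×1 + 101×2 + 124×1 = 486; y[3] = 101×1 + 124×2 + 149×1 = 498; y[4] = 124×1 + 149×2 + 90×1 = 512; y[5] = 149×1 + 90×2 + 149×1 = 478; y[6] = 90×1 + 149×2 = 388; y[7] = 149×1 = 149 → [160, 421, 486, 498, 512, 478, 388, 149]. Normalization factor = sum(kernel) = 4.

[160, 421, 486, 498, 512, 478, 388, 149]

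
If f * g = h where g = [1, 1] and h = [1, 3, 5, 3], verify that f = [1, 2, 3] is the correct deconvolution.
Forward-compute [1, 2, 3] * [1, 1]: h[0] = 1×1 = 1; h[1] = 1×1 + 2×1 = 3; h[2] = 2×1 + 3×1 = 5; h[3] = 3×1 = 3 → [1, 3, 5, 3]. Matches given h = [1, 3, 5, 3], so verified.

Verified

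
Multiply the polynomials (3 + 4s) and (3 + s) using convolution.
Ascending coefficients: a = [3, 4], b = [3, 1]. c[0] = 3×3 = 9; c[1] = 3×1 + 4×3 = 15; c[2] = 4×1 = 4. Result coefficients: [9, 15, 4] → 9 + 15s + 4s^2

9 + 15s + 4s^2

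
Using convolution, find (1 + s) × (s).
Ascending coefficients: a = [1, 1], b = [0, 1]. c[0] = 1×0 = 0; c[1] = 1×1 + 1×0 = 1; c[2] = 1×1 = 1. Result coefficients: [0, 1, 1] → s + s^2

s + s^2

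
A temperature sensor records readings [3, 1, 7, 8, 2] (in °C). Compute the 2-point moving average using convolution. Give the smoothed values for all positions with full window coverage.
2-point moving average kernel = [1, 1]. Apply in 'valid' mode (full window coverage): avg[0] = (3 + 1) / 2 = 2.0; avg[1] = (1 + 7) / 2 = 4.0; avg[2] = (7 + 8) / 2 = 7.5; avg[3] = (8 + 2) / 2 = 5.0. Smoothed values: [2.0, 4.0, 7.5, 5.0]

[2.0, 4.0, 7.5, 5.0]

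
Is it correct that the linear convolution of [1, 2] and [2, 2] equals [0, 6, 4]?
Recompute linear convolution of [1, 2] and [2, 2]: y[0] = 1×2 = 2; y[1] = 1×2 + 2×2 = 6; y[2] = 2×2 = 4 → [2, 6, 4]. Compare to given [0, 6, 4]: they differ at index 0: given 0, correct 2, so answer: No

No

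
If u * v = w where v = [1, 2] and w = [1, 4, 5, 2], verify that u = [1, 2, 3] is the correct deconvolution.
Forward-compute [1, 2, 3] * [1, 2]: w[0] = 1×1 = 1; w[1] = 1×2 + 2×1 = 4; w[2] = 2×2 + 3×1 = 7; w[3] = 3×2 = 6 → [1, 4, 7, 6]. Does not match given w = [1, 4, 5, 2].

Not verified. [1, 2, 3] * [1, 2] = [1, 4, 7, 6], which differs from [1, 4, 5, 2] at index 2.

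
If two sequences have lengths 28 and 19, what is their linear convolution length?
Linear/full convolution length: m + n - 1 = 28 + 19 - 1 = 46

46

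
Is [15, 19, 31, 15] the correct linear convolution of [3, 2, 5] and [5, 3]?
Recompute linear convolution of [3, 2, 5] and [5, 3]: y[0] = 3×5 = 15; y[1] = 3×3 + 2×5 = 19; y[2] = 2×3 + 5×5 = 31; y[3] = 5×3 = 15 → [15, 19, 31, 15]. Given [15, 19, 31, 15] matches, so answer: Yes

Yes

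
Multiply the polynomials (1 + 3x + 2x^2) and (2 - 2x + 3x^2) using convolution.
Ascending coefficients: a = [1, 3, 2], b = [2, -2, 3]. c[0] = 1×2 = 2; c[1] = 1×-2 + 3×2 = 4; c[2] = 1×3 + 3×-2 + 2×2 = 1; c[3] = 3×3 + 2×-2 = 5; c[4] = 2×3 = 6. Result coefficients: [2, 4, 1, 5, 6] → 2 + 4x + x^2 + 5x^3 + 6x^4

2 + 4x + x^2 + 5x^3 + 6x^4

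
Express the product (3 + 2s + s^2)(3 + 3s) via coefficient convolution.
Ascending coefficients: a = [3, 2, 1], b = [3, 3]. c[0] = 3×3 = 9; c[1] = 3×3 + 2×3 = 15; c[2] = 2×3 + 1×3 = 9; c[3] = 1×3 = 3. Result coefficients: [9, 15, 9, 3] → 9 + 15s + 9s^2 + 3s^3

9 + 15s + 9s^2 + 3s^3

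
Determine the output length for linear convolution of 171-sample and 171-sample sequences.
Linear/full convolution length: m + n - 1 = 171 + 171 - 1 = 341

341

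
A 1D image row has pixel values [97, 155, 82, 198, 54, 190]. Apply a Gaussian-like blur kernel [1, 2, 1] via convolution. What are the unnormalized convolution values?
Convolve image row [97, 155, 82, 198, 54, 190] with kernel [1, 2, 1]: y[0] = 97×1 = 97; y[1] = 97×2 + 155×1 = 349; y[2] = 97×1 + 155×2 + 82×1 = 489; y[3] = 155×1 + 82×2 + 198×1 = 517; y[4] = 82×1 + 198×2 + 54×1 = 532; y[5] = 198×1 + 54×2 + 190×1 = 496; y[6] = 54×1 + 190×2 = 434; y[7] = 190×1 = 190 → [97, 349, 489, 517, 532, 496, 434, 190]. Normalization factor = sum(kernel) = 4.

[97, 349, 489, 517, 532, 496, 434, 190]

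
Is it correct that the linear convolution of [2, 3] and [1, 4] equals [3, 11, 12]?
Recompute linear convolution of [2, 3] and [1, 4]: y[0] = 2×1 = 2; y[1] = 2×4 + 3×1 = 11; y[2] = 3×4 = 12 → [2, 11, 12]. Compare to given [3, 11, 12]: they differ at index 0: given 3, correct 2, so answer: No

No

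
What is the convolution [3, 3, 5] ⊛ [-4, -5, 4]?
y[0] = 3×-4 = -12; y[1] = 3×-5 + 3×-4 = -27; y[2] = 3×4 + 3×-5 + 5×-4 = -23; y[3] = 3×4 + 5×-5 = -13; y[4] = 5×4 = 20

[-12, -27, -23, -13, 20]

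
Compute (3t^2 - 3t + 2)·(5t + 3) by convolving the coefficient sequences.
Ascending coefficients: a = [2, -3, 3], b = [3, 5]. c[0] = 2×3 = 6; c[1] = 2×5 + -3×3 = 1; c[2] = -3×5 + 3×3 = -6; c[3] = 3×5 = 15. Result coefficients: [6, 1, -6, 15] → 15t^3 - 6t^2 + t + 6

15t^3 - 6t^2 + t + 6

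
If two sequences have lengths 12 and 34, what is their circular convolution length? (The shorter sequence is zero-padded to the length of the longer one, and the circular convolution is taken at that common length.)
Circular convolution (zero-padding the shorter input) has length max(m, n) = max(12, 34) = 34

34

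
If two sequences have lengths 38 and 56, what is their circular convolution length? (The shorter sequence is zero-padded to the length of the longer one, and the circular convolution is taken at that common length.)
Circular convolution (zero-padding the shorter input) has length max(m, n) = max(38, 56) = 56

56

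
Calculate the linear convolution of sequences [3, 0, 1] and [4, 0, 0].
y[0] = 3×4 = 12; y[1] = 3×0 + 0×4 = 0; y[2] = 3×0 + 0×0 + 1×4 = 4; y[3] = 0×0 + 1×0 = 0; y[4] = 1×0 = 0

[12, 0, 4, 0, 0]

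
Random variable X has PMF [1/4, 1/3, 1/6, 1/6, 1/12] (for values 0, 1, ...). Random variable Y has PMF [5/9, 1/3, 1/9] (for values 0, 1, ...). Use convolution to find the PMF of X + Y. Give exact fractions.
P(X+Y=k) = Σ_i P(X=i)·P(Y=k-i) — a convolution of [1/4, 1/3, 1/6, 1/6, 1/12] and [5/9, 1/3, 1/9]. P(X+Y=0) = (1/4)×(5/9) = 5/36; P(X+Y=1) = (1/4)×(1/3) + (1/3)×(5/9) = 1/12 + 5/27 = 29/108; P(X+Y=2) = (1/4)×(1/9) + (1/3)×(1/3) + (1/6)×(5/9) = 1/36 + 1/9 + 5/54 = 25/108; P(X+Y=3) = (1/3)×(1/9) + (1/6)×(1/3) + (1/6)×(5/9) = 1/27 + 1/18 + 5/54 = 5/27; P(X+Y=4) = (1/6)×(1/9) + (1/6)×(1/3) + (1/12)×(5/9) = 1/54 + 1/18 + 5/108 = 13/108; P(X+Y=5) = (1/6)×(1/9) + (1/12)×(1/3) = 1/54 + 1/36 = 5/108; P(X+Y=6) = (1/12)×(1/9) = 1/108. PMF: [5/36, 29/108, 25/108, 5/27, 13/108, 5/108, 1/108] (sums to 1 ✓)

[5/36, 29/108, 25/108, 5/27, 13/108, 5/108, 1/108]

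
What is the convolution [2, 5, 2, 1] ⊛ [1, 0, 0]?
y[0] = 2×1 = 2; y[1] = 2×0 + 5×1 = 5; y[2] = 2×0 + 5×0 + 2×1 = 2; y[3] = 5×0 + 2×0 + 1×1 = 1; y[4] = 2×0 + 1×0 = 0; y[5] = 1×0 = 0

[2, 5, 2, 1, 0, 0]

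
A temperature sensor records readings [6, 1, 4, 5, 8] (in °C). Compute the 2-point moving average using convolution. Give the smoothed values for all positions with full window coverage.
2-point moving average kernel = [1, 1]. Apply in 'valid' mode (full window coverage): avg[0] = (6 + 1) / 2 = 3.5; avg[1] = (1 + 4) / 2 = 2.5; avg[2] = (4 + 5) / 2 = 4.5; avg[3] = (5 + 8) / 2 = 6.5. Smoothed values: [3.5, 2.5, 4.5, 6.5]

[3.5, 2.5, 4.5, 6.5]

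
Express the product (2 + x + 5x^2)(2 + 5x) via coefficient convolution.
Ascending coefficients: a = [2, 1, 5], b = [2, 5]. c[0] = 2×2 = 4; c[1] = 2×5 + 1×2 = 12; c[2] = 1×5 + 5×2 = 15; c[3] = 5×5 = 25. Result coefficients: [4, 12, 15, 25] → 4 + 12x + 15x^2 + 25x^3

4 + 12x + 15x^2 + 25x^3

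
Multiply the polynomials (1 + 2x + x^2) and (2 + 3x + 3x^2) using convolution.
Ascending coefficients: a = [1, 2, 1], b = [2, 3, 3]. c[0] = 1×2 = 2; c[1] = 1×3 + 2×2 = 7; c[2] = 1×3 + 2×3 + 1×2 = 11; c[3] = 2×3 + 1×3 = 9; c[4] = 1×3 = 3. Result coefficients: [2, 7, 11, 9, 3] → 2 + 7x + 11x^2 + 9x^3 + 3x^4

2 + 7x + 11x^2 + 9x^3 + 3x^4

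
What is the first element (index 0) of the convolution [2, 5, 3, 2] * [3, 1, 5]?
Use y[k] = Σ_i a[i]·b[k-i] at k=0. y[0] = 2×3 = 6

6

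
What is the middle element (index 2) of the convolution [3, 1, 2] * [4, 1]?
Use y[k] = Σ_i a[i]·b[k-i] at k=2. y[2] = 1×1 + 2×4 = 9

9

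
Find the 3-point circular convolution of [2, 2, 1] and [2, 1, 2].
Use y[k] = Σ_j x[j]·h[(k-j) mod 3]. y[0] = 2×2 + 2×2 + 1×1 = 9; y[1] = 2×1 + 2×2 + 1×2 = 8; y[2] = 2×2 + 2×1 + 1×2 = 8. Result: [9, 8, 8]

[9, 8, 8]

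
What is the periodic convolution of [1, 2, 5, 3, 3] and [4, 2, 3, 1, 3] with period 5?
Use y[k] = Σ_j f[j]·g[(k-j) mod 5]. y[0] = 1×4 + 2×3 + 5×1 + 3×3 + 3×2 = 30; y[1] = 1×2 + 2×4 + 5×3 + 3×1 + 3×3 = 37; y[2] = 1×3 + 2×2 + 5×4 + 3×3 + 3×1 = 39; y[3] = 1×1 + 2×3 + 5×2 + 3×4 + 3×3 = 38; y[4] = 1×3 + 2×1 + 5×3 + 3×2 + 3×4 = 38. Result: [30, 37, 39, 38, 38]

[30, 37, 39, 38, 38]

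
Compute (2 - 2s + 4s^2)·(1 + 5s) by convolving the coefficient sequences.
Ascending coefficients: a = [2, -2, 4], b = [1, 5]. c[0] = 2×1 = 2; c[1] = 2×5 + -2×1 = 8; c[2] = -2×5 + 4×1 = -6; c[3] = 4×5 = 20. Result coefficients: [2, 8, -6, 20] → 2 + 8s - 6s^2 + 20s^3

2 + 8s - 6s^2 + 20s^3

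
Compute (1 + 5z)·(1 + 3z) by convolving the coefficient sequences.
Ascending coefficients: a = [1, 5], b = [1, 3]. c[0] = 1×1 = 1; c[1] = 1×3 + 5×1 = 8; c[2] = 5×3 = 15. Result coefficients: [1, 8, 15] → 1 + 8z + 15z^2

1 + 8z + 15z^2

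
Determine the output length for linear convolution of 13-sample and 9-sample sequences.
Linear/full convolution length: m + n - 1 = 13 + 9 - 1 = 21

21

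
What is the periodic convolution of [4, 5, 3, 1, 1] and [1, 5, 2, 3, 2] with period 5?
Use y[k] = Σ_j f[j]·g[(k-j) mod 5]. y[0] = 4×1 + 5×2 + 3×3 + 1×2 + 1×5 = 30; y[1] = 4×5 + 5×1 + 3×2 + 1×3 + 1×2 = 36; y[2] = 4×2 + 5×5 + 3×1 + 1×2 + 1×3 = 41; y[3] = 4×3 + 5×2 + 3×5 + 1×1 + 1×2 = 40; y[4] = 4×2 + 5×3 + 3×2 + 1×5 + 1×1 = 35. Result: [30, 36, 41, 40, 35]

[30, 36, 41, 40, 35]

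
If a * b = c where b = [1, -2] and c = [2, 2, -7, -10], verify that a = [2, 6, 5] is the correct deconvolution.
Forward-compute [2, 6, 5] * [1, -2]: c[0] = 2×1 = 2; c[1] = 2×-2 + 6×1 = 2; c[2] = 6×-2 + 5×1 = -7; c[3] = 5×-2 = -10 → [2, 2, -7, -10]. Matches given c = [2, 2, -7, -10], so verified.

Verified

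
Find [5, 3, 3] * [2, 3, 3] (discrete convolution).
y[0] = 5×2 = 10; y[1] = 5×3 + 3×2 = 21; y[2] = 5×3 + 3×3 + 3×2 = 30; y[3] = 3×3 + 3×3 = 18; y[4] = 3×3 = 9

[10, 21, 30, 18, 9]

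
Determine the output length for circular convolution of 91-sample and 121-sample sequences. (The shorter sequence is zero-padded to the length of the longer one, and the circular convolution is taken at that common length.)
Circular convolution (zero-padding the shorter input) has length max(m, n) = max(91, 121) = 121

121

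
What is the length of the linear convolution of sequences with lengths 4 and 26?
Linear/full convolution length: m + n - 1 = 4 + 26 - 1 = 29

29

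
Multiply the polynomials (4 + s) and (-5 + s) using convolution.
Ascending coefficients: a = [4, 1], b = [-5, 1]. c[0] = 4×-5 = -20; c[1] = 4×1 + 1×-5 = -1; c[2] = 1×1 = 1. Result coefficients: [-20, -1, 1] → -20 - s + s^2

-20 - s + s^2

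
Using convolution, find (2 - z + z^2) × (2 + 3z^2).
Ascending coefficients: a = [2, -1, 1], b = [2, 0, 3]. c[0] = 2×2 = 4; c[1] = 2×0 + -1×2 = -2; c[2] = 2×3 + -1×0 + 1×2 = 8; c[3] = -1×3 + 1×0 = -3; c[4] = 1×3 = 3. Result coefficients: [4, -2, 8, -3, 3] → 4 - 2z + 8z^2 - 3z^3 + 3z^4

4 - 2z + 8z^2 - 3z^3 + 3z^4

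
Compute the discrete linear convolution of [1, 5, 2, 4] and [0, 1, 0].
y[0] = 1×0 = 0; y[1] = 1×1 + 5×0 = 1; y[2] = 1×0 + 5×1 + 2×0 = 5; y[3] = 5×0 + 2×1 + 4×0 = 2; y[4] = 2×0 + 4×1 = 4; y[5] = 4×0 = 0

[0, 1, 5, 2, 4, 0]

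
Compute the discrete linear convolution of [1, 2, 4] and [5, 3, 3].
y[0] = 1×5 = 5; y[1] = 1×3 + 2×5 = 13; y[2] = 1×3 + 2×3 + 4×5 = 29; y[3] = 2×3 + 4×3 = 18; y[4] = 4×3 = 12

[5, 13, 29, 18, 12]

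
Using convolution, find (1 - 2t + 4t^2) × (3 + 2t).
Ascending coefficients: a = [1, -2, 4], b = [3, 2]. c[0] = 1×3 = 3; c[1] = 1×2 + -2×3 = -4; c[2] = -2×2 + 4×3 = 8; c[3] = 4×2 = 8. Result coefficients: [3, -4, 8, 8] → 3 - 4t + 8t^2 + 8t^3

3 - 4t + 8t^2 + 8t^3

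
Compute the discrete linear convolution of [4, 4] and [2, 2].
y[0] = 4×2 = 8; y[1] = 4×2 + 4×2 = 16; y[2] = 4×2 = 8

[8, 16, 8]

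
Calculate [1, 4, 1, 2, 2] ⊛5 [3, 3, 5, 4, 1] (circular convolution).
Use y[k] = Σ_j f[j]·g[(k-j) mod 5]. y[0] = 1×3 + 4×1 + 1×4 + 2×5 + 2×3 = 27; y[1] = 1×3 + 4×3 + 1×1 + 2×4 + 2×5 = 34; y[2] = 1×5 + 4×3 + 1×3 + 2×1 + 2×4 = 30; y[3] = 1×4 + 4×5 + 1×3 + 2×3 + 2×1 = 35; y[4] = 1×1 + 4×4 + 1×5 + 2×3 + 2×3 = 34. Result: [27, 34, 30, 35, 34]

[27, 34, 30, 35, 34]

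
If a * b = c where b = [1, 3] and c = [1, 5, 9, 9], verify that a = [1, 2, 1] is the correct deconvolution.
Forward-compute [1, 2, 1] * [1, 3]: c[0] = 1×1 = 1; c[1] = 1×3 + 2×1 = 5; c[2] = 2×3 + 1×1 = 7; c[3] = 1×3 = 3 → [1, 5, 7, 3]. Does not match given c = [1, 5, 9, 9].

Not verified. [1, 2, 1] * [1, 3] = [1, 5, 7, 3], which differs from [1, 5, 9, 9] at index 2.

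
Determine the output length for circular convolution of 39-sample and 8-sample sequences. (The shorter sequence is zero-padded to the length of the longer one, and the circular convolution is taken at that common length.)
Circular convolution (zero-padding the shorter input) has length max(m, n) = max(39, 8) = 39

39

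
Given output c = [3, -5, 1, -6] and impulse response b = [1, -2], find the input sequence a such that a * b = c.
Deconvolve c=[3, -5, 1, -6] by b=[1, -2]. Since b[0]=1, solve forward: a[0] = c[0] / 1 = 3; a[1] = (c[1] - 3×-2) / 1 = 1; a[2] = (c[2] - 1×-2) / 1 = 3. So a = [3, 1, 3]. Check by forward convolution: c[0] = 3×1 = 3; c[1] = 3×-2 + 1×1 = -5; c[2] = 1×-2 + 3×1 = 1; c[3] = 3×-2 = -6

[3, 1, 3]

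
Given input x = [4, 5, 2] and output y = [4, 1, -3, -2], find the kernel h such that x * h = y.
Output length 4 = len(x) + len(h) - 1 ⇒ len(h) = 2. Solve h forward using h[k] = (y[k] - Σ_{i≥1} x[i]·h[k-i]) / x[0]: h[0] = y[0] / x[0] = 4 / 4 = 1; h[1] = (y[1] - 5×1) / x[0] = (1 - 5×1) / 4 = -1. So h = [1, -1]. Forward-check [4, 5, 2] * [1, -1]: y[0] = 4×1 = 4; y[1] = 4×-1 + 5×1 = 1; y[2] = 5×-1 + 2×1 = -3; y[3] = 2×-1 = -2 → [4, 1, -3, -2] ✓

[1, -1]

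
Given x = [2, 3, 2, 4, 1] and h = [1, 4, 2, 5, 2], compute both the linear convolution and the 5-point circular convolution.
Linear: y_lin[0] = 2×1 = 2; y_lin[1] = 2×4 + 3×1 = 11; y_lin[2] = 2×2 + 3×4 + 2×1 = 18; y_lin[3] = 2×5 + 3×2 + 2×4 + 4×1 = 28; y_lin[4] = 2×2 + 3×5 + 2×2 + 4×4 + 1×1 = 40; y_lin[5] = 3×2 + 2×5 + 4×2 + 1×4 = 28; y_lin[6] = 2×2 + 4×5 + 1×2 = 26; y_lin[7] = 4×2 + 1×5 = 13; y_lin[8] = 1×2 = 2 → [2, 11, 18, 28, 40, 28, 26, 13, 2]. Circular (length 5): y[0] = 2×1 + 3×2 + 2×5 + 4×2 + 1×4 = 30; y[1] = 2×4 + 3×1 + 2×2 + 4×5 + 1×2 = 37; y[2] = 2×2 + 3×4 + 2×1 + 4×2 + 1×5 = 31; y[3] = 2×5 + 3×2 + 2×4 + 4×1 + 1×2 = 30; y[4] = 2×2 + 3×5 + 2×2 + 4×4 + 1×1 = 40 → [30, 37, 31, 30, 40]

Linear: [2, 11, 18, 28, 40, 28, 26, 13, 2], Circular: [30, 37, 31, 30, 40]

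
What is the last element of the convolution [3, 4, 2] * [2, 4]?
Use y[k] = Σ_i a[i]·b[k-i] at k=3. y[3] = 2×4 = 8

8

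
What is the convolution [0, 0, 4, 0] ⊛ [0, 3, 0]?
y[0] = 0×0 = 0; y[1] = 0×3 + 0×0 = 0; y[2] = 0×0 + 0×3 + 4×0 = 0; y[3] = 0×0 + 4×3 + 0×0 = 12; y[4] = 4×0 + 0×3 = 0; y[5] = 0×0 = 0

[0, 0, 0, 12, 0, 0]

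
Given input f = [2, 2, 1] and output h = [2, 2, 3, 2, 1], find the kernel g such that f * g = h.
Output length 5 = len(f) + len(g) - 1 ⇒ len(g) = 3. Solve g forward using g[k] = (h[k] - Σ_{i≥1} f[i]·g[k-i]) / f[0]: g[0] = h[0] / f[0] = 2 / 2 = 1; g[1] = (h[1] - 2×1) / f[0] = (2 - 2×1) / 2 = 0; g[2] = (h[2] - 2×0 - 1×1) / f[0] = (3 - 2×0 - 1×1) / 2 = 1. So g = [1, 0, 1]. Forward-check [2, 2, 1] * [1, 0, 1]: h[0] = 2×1 = 2; h[1] = 2×0 + 2×1 = 2; h[2] = 2×1 + 2×0 + 1×1 = 3; h[3] = 2×1 + 1×0 = 2; h[4] = 1×1 = 1 → [2, 2, 3, 2, 1] ✓

[1, 0, 1]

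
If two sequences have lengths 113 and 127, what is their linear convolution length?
Linear/full convolution length: m + n - 1 = 113 + 127 - 1 = 239

239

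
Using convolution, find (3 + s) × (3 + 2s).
Ascending coefficients: a = [3, 1], b = [3, 2]. c[0] = 3×3 = 9; c[1] = 3×2 + 1×3 = 9; c[2] = 1×2 = 2. Result coefficients: [9, 9, 2] → 9 + 9s + 2s^2

9 + 9s + 2s^2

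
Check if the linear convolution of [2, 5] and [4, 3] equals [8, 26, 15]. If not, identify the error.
Recompute linear convolution of [2, 5] and [4, 3]: y[0] = 2×4 = 8; y[1] = 2×3 + 5×4 = 26; y[2] = 5×3 = 15 → [8, 26, 15]. Given [8, 26, 15] matches, so answer: Yes

Yes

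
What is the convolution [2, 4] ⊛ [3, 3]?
y[0] = 2×3 = 6; y[1] = 2×3 + 4×3 = 18; y[2] = 4×3 = 12

[6, 18, 12]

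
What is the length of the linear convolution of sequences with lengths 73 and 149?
Linear/full convolution length: m + n - 1 = 73 + 149 - 1 = 221

221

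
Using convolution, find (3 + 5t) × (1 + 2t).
Ascending coefficients: a = [3, 5], b = [1, 2]. c[0] = 3×1 = 3; c[1] = 3×2 + 5×1 = 11; c[2] = 5×2 = 10. Result coefficients: [3, 11, 10] → 3 + 11t + 10t^2

3 + 11t + 10t^2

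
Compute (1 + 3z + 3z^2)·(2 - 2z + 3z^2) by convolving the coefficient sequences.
Ascending coefficients: a = [1, 3, 3], b = [2, -2, 3]. c[0] = 1×2 = 2; c[1] = 1×-2 + 3×2 = 4; c[2] = 1×3 + 3×-2 + 3×2 = 3; c[3] = 3×3 + 3×-2 = 3; c[4] = 3×3 = 9. Result coefficients: [2, 4, 3, 3, 9] → 2 + 4z + 3z^2 + 3z^3 + 9z^4

2 + 4z + 3z^2 + 3z^3 + 9z^4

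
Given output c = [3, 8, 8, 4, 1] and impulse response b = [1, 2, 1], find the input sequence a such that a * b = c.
Deconvolve c=[3, 8, 8, 4, 1] by b=[1, 2, 1]. Since b[0]=1, solve forward: a[0] = c[0] / 1 = 3; a[1] = (c[1] - 3×2) / 1 = 2; a[2] = (c[2] - 2×2 - 3×1) / 1 = 1. So a = [3, 2, 1]. Check by forward convolution: c[0] = 3×1 = 3; c[1] = 3×2 + 2×1 = 8; c[2] = 3×1 + 2×2 + 1×1 = 8; c[3] = 2×1 + 1×2 = 4; c[4] = 1×1 = 1

[3, 2, 1]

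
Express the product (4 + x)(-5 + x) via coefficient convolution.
Ascending coefficients: a = [4, 1], b = [-5, 1]. c[0] = 4×-5 = -20; c[1] = 4×1 + 1×-5 = -1; c[2] = 1×1 = 1. Result coefficients: [-20, -1, 1] → -20 - x + x^2

-20 - x + x^2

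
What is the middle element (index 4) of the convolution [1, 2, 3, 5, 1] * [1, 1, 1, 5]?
Use y[k] = Σ_i a[i]·b[k-i] at k=4. y[4] = 2×5 + 3×1 + 5×1 + 1×1 = 19

19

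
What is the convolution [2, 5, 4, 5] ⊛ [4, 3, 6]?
y[0] = 2×4 = 8; y[1] = 2×3 + 5×4 = 26; y[2] = 2×6 + 5×3 + 4×4 = 43; y[3] = 5×6 + 4×3 + 5×4 = 62; y[4] = 4×6 + 5×3 = 39; y[5] = 5×6 = 30

[8, 26, 43, 62, 39, 30]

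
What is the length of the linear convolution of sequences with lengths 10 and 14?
Linear/full convolution length: m + n - 1 = 10 + 14 - 1 = 23

23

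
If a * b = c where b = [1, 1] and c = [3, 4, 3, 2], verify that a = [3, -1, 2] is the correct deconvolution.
Forward-compute [3, -1, 2] * [1, 1]: c[0] = 3×1 = 3; c[1] = 3×1 + -1×1 = 2; c[2] = -1×1 + 2×1 = 1; c[3] = 2×1 = 2 → [3, 2, 1, 2]. Does not match given c = [3, 4, 3, 2].

Not verified. [3, -1, 2] * [1, 1] = [3, 2, 1, 2], which differs from [3, 4, 3, 2] at index 1.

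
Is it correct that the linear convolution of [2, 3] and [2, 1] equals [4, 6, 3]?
Recompute linear convolution of [2, 3] and [2, 1]: y[0] = 2×2 = 4; y[1] = 2×1 + 3×2 = 8; y[2] = 3×1 = 3 → [4, 8, 3]. Compare to given [4, 6, 3]: they differ at index 1: given 6, correct 8, so answer: No

No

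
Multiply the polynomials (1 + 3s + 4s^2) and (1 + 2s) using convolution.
Ascending coefficients: a = [1, 3, 4], b = [1, 2]. c[0] = 1×1 = 1; c[1] = 1×2 + 3×1 = 5; c[2] = 3×2 + 4×1 = 10; c[3] = 4×2 = 8. Result coefficients: [1, 5, 10, 8] → 1 + 5s + 10s^2 + 8s^3

1 + 5s + 10s^2 + 8s^3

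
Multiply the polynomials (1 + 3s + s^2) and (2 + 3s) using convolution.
Ascending coefficients: a = [1, 3, 1], b = [2, 3]. c[0] = 1×2 = 2; c[1] = 1×3 + 3×2 = 9; c[2] = 3×3 + 1×2 = 11; c[3] = 1×3 = 3. Result coefficients: [2, 9, 11, 3] → 2 + 9s + 11s^2 + 3s^3

2 + 9s + 11s^2 + 3s^3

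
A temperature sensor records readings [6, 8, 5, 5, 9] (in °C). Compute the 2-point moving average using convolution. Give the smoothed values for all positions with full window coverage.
2-point moving average kernel = [1, 1]. Apply in 'valid' mode (full window coverage): avg[0] = (6 + 8) / 2 = 7.0; avg[1] = (8 + 5) / 2 = 6.5; avg[2] = (5 + 5) / 2 = 5.0; avg[3] = (5 + 9) / 2 = 7.0. Smoothed values: [7.0, 6.5, 5.0, 7.0]

[7.0, 6.5, 5.0, 7.0]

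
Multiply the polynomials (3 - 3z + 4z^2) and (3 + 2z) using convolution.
Ascending coefficients: a = [3, -3, 4], b = [3, 2]. c[0] = 3×3 = 9; c[1] = 3×2 + -3×3 = -3; c[2] = -3×2 + 4×3 = 6; c[3] = 4×2 = 8. Result coefficients: [9, -3, 6, 8] → 9 - 3z + 6z^2 + 8z^3

9 - 3z + 6z^2 + 8z^3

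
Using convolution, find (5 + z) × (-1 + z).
Ascending coefficients: a = [5, 1], b = [-1, 1]. c[0] = 5×-1 = -5; c[1] = 5×1 + 1×-1 = 4; c[2] = 1×1 = 1. Result coefficients: [-5, 4, 1] → -5 + 4z + z^2

-5 + 4z + z^2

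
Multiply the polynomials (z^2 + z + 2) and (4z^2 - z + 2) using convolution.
Ascending coefficients: a = [2, 1, 1], b = [2, -1, 4]. c[0] = 2×2 = 4; c[1] = 2×-1 + 1×2 = 0; c[2] = 2×4 + 1×-1 + 1×2 = 9; c[3] = 1×4 + 1×-1 = 3; c[4] = 1×4 = 4. Result coefficients: [4, 0, 9, 3, 4] → 4z^4 + 3z^3 + 9z^2 + 4

4z^4 + 3z^3 + 9z^2 + 4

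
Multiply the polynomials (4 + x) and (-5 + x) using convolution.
Ascending coefficients: a = [4, 1], b = [-5, 1]. c[0] = 4×-5 = -20; c[1] = 4×1 + 1×-5 = -1; c[2] = 1×1 = 1. Result coefficients: [-20, -1, 1] → -20 - x + x^2

-20 - x + x^2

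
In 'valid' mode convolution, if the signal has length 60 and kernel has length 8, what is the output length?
'Valid' mode counts only positions where the kernel fully overlaps the signal: m - n + 1 = 60 - 8 + 1 = 53

53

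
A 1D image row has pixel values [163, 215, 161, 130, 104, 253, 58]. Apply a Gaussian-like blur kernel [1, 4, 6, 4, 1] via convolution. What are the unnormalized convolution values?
Convolve image row [163, 215, 161, 130, 104, 253, 58] with kernel [1, 4, 6, 4, 1]: y[0] = 163×1 = 163; y[1] = 163×4 + 215×1 = 867; y[2] = 163×6 + 215×4 + 161×1 = 1999; y[3] = 163×4 + 215×6 + 161×4 + 130×1 = 2716; y[4] = 163×1 + 215×4 + 161×6 + 130×4 + 104×1 = 2613; y[5] = 215×1 + 161×4 + 130×6 + 104×4 + 253×1 = 2308; y[6] = 161×1 + 130×4 + 104×6 + 253×4 + 58×1 = 2375; y[7] = 130×1 + 104×4 + 253×6 + 58×4 = 2296; y[8] = 104×1 + 253×4 + 58×6 = 1464; y[9] = 253×1 + 58×4 = 485; y[10] = 58×1 = 58 → [163, 867, 1999, 2716, 2613, 2308, 2375, 2296, 1464, 485, 58]. Normalization factor = sum(kernel) = 16.

[163, 867, 1999, 2716, 2613, 2308, 2375, 2296, 1464, 485, 58]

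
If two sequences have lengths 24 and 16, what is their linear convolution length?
Linear/full convolution length: m + n - 1 = 24 + 16 - 1 = 39

39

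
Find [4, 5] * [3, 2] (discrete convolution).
y[0] = 4×3 = 12; y[1] = 4×2 + 5×3 = 23; y[2] = 5×2 = 10

[12, 23, 10]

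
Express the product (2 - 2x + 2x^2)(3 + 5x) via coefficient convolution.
Ascending coefficients: a = [2, -2, 2], b = [3, 5]. c[0] = 2×3 = 6; c[1] = 2×5 + -2×3 = 4; c[2] = -2×5 + 2×3 = -4; c[3] = 2×5 = 10. Result coefficients: [6, 4, -4, 10] → 6 + 4x - 4x^2 + 10x^3

6 + 4x - 4x^2 + 10x^3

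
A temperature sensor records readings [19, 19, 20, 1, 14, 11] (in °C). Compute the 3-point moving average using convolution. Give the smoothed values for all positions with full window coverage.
3-point moving average kernel = [1, 1, 1]. Apply in 'valid' mode (full window coverage): avg[0] = (19 + 19 + 20) / 3 = 19.33; avg[1] = (19 + 20 + 1) / 3 = 13.33; avg[2] = (20 + 1 + 14) / 3 = 11.67; avg[3] = (1 + 14 + 11) / 3 = 8.67. Smoothed values: [19.33, 13.33, 11.67, 8.67]

[19.33, 13.33, 11.67, 8.67]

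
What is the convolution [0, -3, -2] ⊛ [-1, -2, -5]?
y[0] = 0×-1 = 0; y[1] = 0×-2 + -3×-1 = 3; y[2] = 0×-5 + -3×-2 + -2×-1 = 8; y[3] = -3×-5 + -2×-2 = 19; y[4] = -2×-5 = 10

[0, 3, 8, 19, 10]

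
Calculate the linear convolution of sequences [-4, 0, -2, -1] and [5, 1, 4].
y[0] = -4×5 = -20; y[1] = -4×1 + 0×5 = -4; y[2] = -4×4 + 0×1 + -2×5 = -26; y[3] = 0×4 + -2×1 + -1×5 = -7; y[4] = -2×4 + -1×1 = -9; y[5] = -1×4 = -4

[-20, -4, -26, -7, -9, -4]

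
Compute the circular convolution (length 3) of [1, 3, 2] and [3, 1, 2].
Use y[k] = Σ_j u[j]·v[(k-j) mod 3]. y[0] = 1×3 + 3×2 + 2×1 = 11; y[1] = 1×1 + 3×3 + 2×2 = 14; y[2] = 1×2 + 3×1 + 2×3 = 11. Result: [11, 14, 11]

[11, 14, 11]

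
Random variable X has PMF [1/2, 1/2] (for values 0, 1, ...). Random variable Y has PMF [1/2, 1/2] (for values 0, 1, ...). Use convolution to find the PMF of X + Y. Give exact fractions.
P(X+Y=k) = Σ_i P(X=i)·P(Y=k-i) — a convolution of [1/2, 1/2] and [1/2, 1/2]. P(X+Y=0) = (1/2)×(1/2) = 1/4; P(X+Y=1) = (1/2)×(1/2) + (1/2)×(1/2) = 1/4 + 1/4 = 1/2; P(X+Y=2) = (1/2)×(1/2) = 1/4. PMF: [1/4, 1/2, 1/4] (sums to 1 ✓)

[1/4, 1/2, 1/4]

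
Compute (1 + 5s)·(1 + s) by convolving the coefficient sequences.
Ascending coefficients: a = [1, 5], b = [1, 1]. c[0] = 1×1 = 1; c[1] = 1×1 + 5×1 = 6; c[2] = 5×1 = 5. Result coefficients: [1, 6, 5] → 1 + 6s + 5s^2

1 + 6s + 5s^2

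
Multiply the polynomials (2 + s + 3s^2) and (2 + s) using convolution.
Ascending coefficients: a = [2, 1, 3], b = [2, 1]. c[0] = 2×2 = 4; c[1] = 2×1 + 1×2 = 4; c[2] = 1×1 + 3×2 = 7; c[3] = 3×1 = 3. Result coefficients: [4, 4, 7, 3] → 4 + 4s + 7s^2 + 3s^3

4 + 4s + 7s^2 + 3s^3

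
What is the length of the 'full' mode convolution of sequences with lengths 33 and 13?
Linear/full convolution length: m + n - 1 = 33 + 13 - 1 = 45

45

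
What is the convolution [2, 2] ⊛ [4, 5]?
y[0] = 2×4 = 8; y[1] = 2×5 + 2×4 = 18; y[2] = 2×5 = 10

[8, 18, 10]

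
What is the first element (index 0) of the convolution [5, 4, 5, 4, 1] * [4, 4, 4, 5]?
Use y[k] = Σ_i a[i]·b[k-i] at k=0. y[0] = 5×4 = 20

20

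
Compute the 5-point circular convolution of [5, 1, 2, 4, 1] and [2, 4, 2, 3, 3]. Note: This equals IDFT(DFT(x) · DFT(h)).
Either evaluate y[k] = Σ_j x[j]·h[(k-j) mod 5] directly, or use IDFT(DFT(x) · DFT(h)). y[0] = 5×2 + 1×3 + 2×3 + 4×2 + 1×4 = 31; y[1] = 5×4 + 1×2 + 2×3 + 4×3 + 1×2 = 42; y[2] = 5×2 + 1×4 + 2×2 + 4×3 + 1×3 = 33; y[3] = 5×3 + 1×2 + 2×4 + 4×2 + 1×3 = 36; y[4] = 5×3 + 1×3 + 2×2 + 4×4 + 1×2 = 40. Result: [31, 42, 33, 36, 40]

[31, 42, 33, 36, 40]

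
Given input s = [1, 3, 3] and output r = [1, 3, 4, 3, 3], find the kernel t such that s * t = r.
Output length 5 = len(s) + len(t) - 1 ⇒ len(t) = 3. Solve t forward using t[k] = (r[k] - Σ_{i≥1} s[i]·t[k-i]) / s[0]: t[0] = r[0] / s[0] = 1 / 1 = 1; t[1] = (r[1] - 3×1) / s[0] = (3 - 3×1) / 1 = 0; t[2] = (r[2] - 3×0 - 3×1) / s[0] = (4 - 3×0 - 3×1) / 1 = 1. So t = [1, 0, 1]. Forward-check [1, 3, 3] * [1, 0, 1]: r[0] = 1×1 = 1; r[1] = 1×0 + 3×1 = 3; r[2] = 1×1 + 3×0 + 3×1 = 4; r[3] = 3×1 + 3×0 = 3; r[4] = 3×1 = 3 → [1, 3, 4, 3, 3] ✓

[1, 0, 1]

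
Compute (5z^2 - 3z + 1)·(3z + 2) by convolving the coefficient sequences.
Ascending coefficients: a = [1, -3, 5], b = [2, 3]. c[0] = 1×2 = 2; c[1] = 1×3 + -3×2 = -3; c[2] = -3×3 + 5×2 = 1; c[3] = 5×3 = 15. Result coefficients: [2, -3, 1, 15] → 15z^3 + z^2 - 3z + 2

15z^3 + z^2 - 3z + 2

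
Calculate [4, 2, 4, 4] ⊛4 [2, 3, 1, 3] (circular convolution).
Use y[k] = Σ_j u[j]·v[(k-j) mod 4]. y[0] = 4×2 + 2×3 + 4×1 + 4×3 = 30; y[1] = 4×3 + 2×2 + 4×3 + 4×1 = 32; y[2] = 4×1 + 2×3 + 4×2 + 4×3 = 30; y[3] = 4×3 + 2×1 + 4×3 + 4×2 = 34. Result: [30, 32, 30, 34]

[30, 32, 30, 34]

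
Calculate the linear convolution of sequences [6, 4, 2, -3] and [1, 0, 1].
y[0] = 6×1 = 6; y[1] = 6×0 + 4×1 = 4; y[2] = 6×1 + 4×0 + 2×1 = 8; y[3] = 4×1 + 2×0 + -3×1 = 1; y[4] = 2×1 + -3×0 = 2; y[5] = -3×1 = -3

[6, 4, 8, 1, 2, -3]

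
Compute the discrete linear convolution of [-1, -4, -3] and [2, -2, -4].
y[0] = -1×2 = -2; y[1] = -1×-2 + -4×2 = -6; y[2] = -1×-4 + -4×-2 + -3×2 = 6; y[3] = -4×-4 + -3×-2 = 22; y[4] = -3×-4 = 12

[-2, -6, 6, 22, 12]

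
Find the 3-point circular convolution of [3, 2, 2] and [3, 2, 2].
Use y[k] = Σ_j a[j]·b[(k-j) mod 3]. y[0] = 3×3 + 2×2 + 2×2 = 17; y[1] = 3×2 + 2×3 + 2×2 = 16; y[2] = 3×2 + 2×2 + 2×3 = 16. Result: [17, 16, 16]

[17, 16, 16]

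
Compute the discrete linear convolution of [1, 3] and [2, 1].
y[0] = 1×2 = 2; y[1] = 1×1 + 3×2 = 7; y[2] = 3×1 = 3

[2, 7, 3]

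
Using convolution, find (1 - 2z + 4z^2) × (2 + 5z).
Ascending coefficients: a = [1, -2, 4], b = [2, 5]. c[0] = 1×2 = 2; c[1] = 1×5 + -2×2 = 1; c[2] = -2×5 + 4×2 = -2; c[3] = 4×5 = 20. Result coefficients: [2, 1, -2, 20] → 2 + z - 2z^2 + 20z^3

2 + z - 2z^2 + 20z^3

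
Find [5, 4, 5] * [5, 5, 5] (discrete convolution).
y[0] = 5×5 = 25; y[1] = 5×5 + 4×5 = 45; y[2] = 5×5 + 4×5 + 5×5 = 70; y[3] = 4×5 + 5×5 = 45; y[4] = 5×5 = 25

[25, 45, 70, 45, 25]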